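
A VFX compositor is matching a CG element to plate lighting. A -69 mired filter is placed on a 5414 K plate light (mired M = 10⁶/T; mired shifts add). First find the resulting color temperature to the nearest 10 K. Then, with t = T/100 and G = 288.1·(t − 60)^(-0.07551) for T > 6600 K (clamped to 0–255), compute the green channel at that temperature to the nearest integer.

M_in = 10⁶/5414 = 184.71; M_out = 184.71 + (-69) = 115.71.
T_out = 10⁶/115.71 = 8642.6 K → 8640 K; t = 86.4.
G = 288.1·(86.4 − 60)^(-0.07551) = 288.1·26.4^(-0.07551) = 288.1·0.78101 = 225.008.
Rounded: 225.

225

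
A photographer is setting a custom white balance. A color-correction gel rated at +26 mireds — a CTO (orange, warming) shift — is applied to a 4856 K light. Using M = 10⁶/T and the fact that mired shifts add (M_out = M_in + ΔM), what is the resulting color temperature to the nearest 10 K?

M_in = 10⁶/4856 = 205.93 mireds.
M_out = 205.93 + (+26) = 231.93 mireds.
T_out = 10⁶/231.93 = 4311.6 K → 4310 K.

4310 K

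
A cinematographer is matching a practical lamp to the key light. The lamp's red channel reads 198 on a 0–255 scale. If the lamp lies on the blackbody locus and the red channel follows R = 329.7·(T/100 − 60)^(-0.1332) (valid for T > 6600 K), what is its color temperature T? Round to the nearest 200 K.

10600 K

(t − 60)^(-0.1332) = 198/329.7 = 0.60055.
t − 60 = 0.60055^(1/-0.1332) = 0.60055^(-7.508) = 45.980, so t = 105.980.
T = 100·t = 10598 K → 10600 K to the nearest 200 K.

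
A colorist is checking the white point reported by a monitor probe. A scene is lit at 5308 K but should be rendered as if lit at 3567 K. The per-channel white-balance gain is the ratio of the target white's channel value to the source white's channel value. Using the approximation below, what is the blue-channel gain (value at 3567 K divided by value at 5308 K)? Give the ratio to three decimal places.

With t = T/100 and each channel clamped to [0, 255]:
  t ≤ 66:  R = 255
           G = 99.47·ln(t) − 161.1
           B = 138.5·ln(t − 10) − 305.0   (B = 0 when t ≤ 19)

At 5308 K (t = 53.08):
  B = 138.5·ln(53.08 − 10) − 305.0 = 138.5·ln 43.08 − 305.0 = 138.5·3.7631 − 305.0 = 216.184.
At 3567 K (t = 35.67):
  B = 138.5·ln(35.67 − 10) − 305.0 = 138.5·ln 25.67 − 305.0 = 138.5·3.2453 − 305.0 = 144.477.
Gain = 144.477 / 216.184 = 0.6683 → 0.668.

0.668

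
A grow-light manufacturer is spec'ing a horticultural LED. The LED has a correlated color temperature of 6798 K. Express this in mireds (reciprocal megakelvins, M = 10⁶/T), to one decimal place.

147.1 mireds

M = 10⁶ / 6798 = 147.102 → 147.1 mireds.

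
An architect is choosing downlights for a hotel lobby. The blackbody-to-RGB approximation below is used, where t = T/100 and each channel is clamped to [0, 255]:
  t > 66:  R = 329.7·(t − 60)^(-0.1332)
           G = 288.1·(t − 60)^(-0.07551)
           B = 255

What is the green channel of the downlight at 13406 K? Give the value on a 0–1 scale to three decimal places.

0.816

t = 13406/100 = 134.06; the t > 66 branch applies.
G = 288.1·(134.06 − 60)^(-0.07551) = 288.1·74.06^(-0.07551) = 288.1·0.72248 = 208.147.
On a 0–1 scale: 208.147/255 = 0.8163 → 0.816.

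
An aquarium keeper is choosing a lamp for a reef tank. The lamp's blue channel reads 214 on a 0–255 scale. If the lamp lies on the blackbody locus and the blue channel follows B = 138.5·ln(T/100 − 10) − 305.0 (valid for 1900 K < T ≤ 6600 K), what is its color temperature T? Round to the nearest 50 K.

5250 K

ln(t − 10) = (214 + 305.0) / 138.5 = 3.7473.
t − 10 = e^3.7473 = 42.406, so t = 52.406.
T = 100·t = 5241 K → 5250 K to the nearest 50 K.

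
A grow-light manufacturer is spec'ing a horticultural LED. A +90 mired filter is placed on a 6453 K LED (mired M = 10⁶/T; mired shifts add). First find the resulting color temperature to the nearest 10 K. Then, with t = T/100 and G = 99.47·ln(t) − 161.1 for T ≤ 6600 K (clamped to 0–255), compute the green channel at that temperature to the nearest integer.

M_in = 10⁶/6453 = 154.97; M_out = 154.97 + (+90) = 244.97.
T_out = 10⁶/244.97 = 4082.2 K → 4080 K; t = 40.8.
G = 99.47·ln 40.8 − 161.1 = 99.47·3.7087 − 161.1 = 207.803.
Rounded: 208.

208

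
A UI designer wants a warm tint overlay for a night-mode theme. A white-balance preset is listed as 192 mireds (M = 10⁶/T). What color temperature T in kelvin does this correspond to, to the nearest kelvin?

T = 10⁶ / 192 = 5208.33 K → 5208 K.

5208 K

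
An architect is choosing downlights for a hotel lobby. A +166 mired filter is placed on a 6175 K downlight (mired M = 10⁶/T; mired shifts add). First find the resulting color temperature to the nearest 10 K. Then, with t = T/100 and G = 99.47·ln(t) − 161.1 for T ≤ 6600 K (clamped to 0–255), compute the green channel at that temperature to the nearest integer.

179

M_in = 10⁶/6175 = 161.94; M_out = 161.94 + (+166) = 327.94.
T_out = 10⁶/327.94 = 3049.3 K → 3050 K; t = 30.5.
G = 99.47·ln 30.5 − 161.1 = 99.47·3.4177 − 161.1 = 178.861.
Rounded: 179.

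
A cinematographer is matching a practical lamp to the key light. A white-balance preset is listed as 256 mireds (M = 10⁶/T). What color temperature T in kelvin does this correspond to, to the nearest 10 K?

3910 K

T = 10⁶ / 256 = 3906.25 K → 3910 K.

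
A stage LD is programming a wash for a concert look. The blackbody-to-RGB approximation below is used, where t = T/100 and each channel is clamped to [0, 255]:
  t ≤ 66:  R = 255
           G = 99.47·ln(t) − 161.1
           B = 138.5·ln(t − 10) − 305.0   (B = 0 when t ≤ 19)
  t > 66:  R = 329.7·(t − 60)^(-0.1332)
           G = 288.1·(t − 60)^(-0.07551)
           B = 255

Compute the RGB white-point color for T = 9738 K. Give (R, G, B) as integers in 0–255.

(204, 219, 255)

t = 9738/100 = 97.38; the t > 66 branch applies.
R = 329.7·(97.38 − 60)^(-0.1332) = 329.7·37.38^(-0.1332) = 329.7·0.61734 = 203.537.
G = 288.1·(97.38 − 60)^(-0.07551) = 288.1·37.38^(-0.07551) = 288.1·0.76076 = 219.176.
B = 255 by definition for t > 66.
Rounded: (204, 219, 255).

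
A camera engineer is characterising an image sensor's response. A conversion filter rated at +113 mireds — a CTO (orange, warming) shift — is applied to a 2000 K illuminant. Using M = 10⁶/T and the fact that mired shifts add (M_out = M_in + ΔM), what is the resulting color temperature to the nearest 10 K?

1630 K

M_in = 10⁶/2000 = 500.00 mireds.
M_out = 500.00 + (+113) = 613.00 mireds.
T_out = 10⁶/613.00 = 1631.3 K → 1630 K.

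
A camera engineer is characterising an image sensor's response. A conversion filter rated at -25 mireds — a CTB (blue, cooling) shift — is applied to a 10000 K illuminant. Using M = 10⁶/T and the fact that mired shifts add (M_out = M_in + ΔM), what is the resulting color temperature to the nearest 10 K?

M_in = 10⁶/10000 = 100.00 mireds.
M_out = 100.00 + (-25) = 75.00 mireds.
T_out = 10⁶/75.00 = 13333.3 K → 13330 K.

13330 K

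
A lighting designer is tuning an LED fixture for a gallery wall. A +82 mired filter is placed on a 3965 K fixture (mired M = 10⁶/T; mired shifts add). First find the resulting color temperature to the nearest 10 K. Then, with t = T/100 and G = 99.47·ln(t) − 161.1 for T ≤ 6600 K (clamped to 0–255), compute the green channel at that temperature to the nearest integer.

177

M_in = 10⁶/3965 = 252.21; M_out = 252.21 + (+82) = 334.21.
T_out = 10⁶/334.21 = 2992.2 K → 2990 K; t = 29.9.
G = 99.47·ln 29.9 − 161.1 = 99.47·3.3979 − 161.1 = 176.885.
Rounded: 177.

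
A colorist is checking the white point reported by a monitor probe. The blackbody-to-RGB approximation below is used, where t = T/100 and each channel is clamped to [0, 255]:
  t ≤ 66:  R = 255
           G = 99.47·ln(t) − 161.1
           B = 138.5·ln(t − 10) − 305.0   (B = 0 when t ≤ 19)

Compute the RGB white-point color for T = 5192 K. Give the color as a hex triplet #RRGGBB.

#FFE8D4

t = 5192/100 = 51.92; the t ≤ 66 branch applies.
R = 255 by definition for t ≤ 66.
G = 99.47·ln 51.92 − 161.1 = 99.47·3.9497 − 161.1 = 231.777.
B = 138.5·ln(51.92 − 10) − 305.0 = 138.5·ln 41.92 − 305.0 = 138.5·3.7358 − 305.0 = 212.403.
Rounded: (255, 232, 212).
In hex: #FFE8D4.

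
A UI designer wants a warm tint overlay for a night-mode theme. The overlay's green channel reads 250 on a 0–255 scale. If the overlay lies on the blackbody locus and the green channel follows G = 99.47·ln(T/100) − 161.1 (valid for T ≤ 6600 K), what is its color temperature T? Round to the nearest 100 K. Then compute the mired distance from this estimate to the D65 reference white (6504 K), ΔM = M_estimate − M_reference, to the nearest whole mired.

ln t = (250 + 161.1) / 99.47 = 4.1329.
t = e^4.1329 = 62.359.
T = 100·t = 6236 K → 6200 K to the nearest 100 K.
M_estimate = 10⁶/6200 = 161.29; M_reference = 10⁶/6504 = 153.75.
ΔM = 161.29 − 153.75 = 7.54 → +8 mireds.

+8 mireds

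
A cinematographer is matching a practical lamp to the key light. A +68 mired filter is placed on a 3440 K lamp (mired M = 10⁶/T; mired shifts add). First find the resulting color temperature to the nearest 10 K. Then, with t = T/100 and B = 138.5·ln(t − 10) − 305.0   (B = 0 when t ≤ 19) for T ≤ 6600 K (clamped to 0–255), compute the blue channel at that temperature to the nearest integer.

95

M_in = 10⁶/3440 = 290.70; M_out = 290.70 + (+68) = 358.70.
T_out = 10⁶/358.70 = 2787.9 K → 2790 K; t = 27.9.
B = 138.5·ln(27.9 − 10) − 305.0 = 138.5·ln 17.9 − 305.0 = 138.5·2.8848 − 305.0 = 94.545.
Rounded: 95.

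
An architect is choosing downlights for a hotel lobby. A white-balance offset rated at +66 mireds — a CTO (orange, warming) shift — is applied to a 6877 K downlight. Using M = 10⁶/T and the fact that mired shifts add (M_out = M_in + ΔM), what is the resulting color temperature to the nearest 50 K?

4750 K

M_in = 10⁶/6877 = 145.41 mireds.
M_out = 145.41 + (+66) = 211.41 mireds.
T_out = 10⁶/211.41 = 4730.1 K → 4750 K.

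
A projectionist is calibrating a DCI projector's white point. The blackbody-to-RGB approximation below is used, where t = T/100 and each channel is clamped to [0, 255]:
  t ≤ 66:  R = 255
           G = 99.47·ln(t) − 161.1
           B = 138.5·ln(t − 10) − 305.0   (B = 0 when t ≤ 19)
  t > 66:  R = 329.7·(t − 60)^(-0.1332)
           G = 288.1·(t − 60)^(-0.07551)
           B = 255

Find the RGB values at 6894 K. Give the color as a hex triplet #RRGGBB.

t = 6894/100 = 68.94; the t > 66 branch applies.
R = 329.7·(68.94 − 60)^(-0.1332) = 329.7·8.94^(-0.1332) = 329.7·0.74693 = 246.264.
G = 288.1·(68.94 − 60)^(-0.07551) = 288.1·8.94^(-0.07551) = 288.1·0.84755 = 244.179.
B = 255 by definition for t > 66.
Rounded: (246, 244, 255).
In hex: #F6F4FF.

#F6F4FF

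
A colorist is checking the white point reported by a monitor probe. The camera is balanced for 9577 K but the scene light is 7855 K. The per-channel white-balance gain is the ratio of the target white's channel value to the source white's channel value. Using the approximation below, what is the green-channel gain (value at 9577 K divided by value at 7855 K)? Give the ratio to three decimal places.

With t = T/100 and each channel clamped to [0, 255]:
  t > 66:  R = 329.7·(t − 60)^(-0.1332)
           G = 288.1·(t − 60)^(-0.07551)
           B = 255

0.952

At 7855 K (t = 78.55):
  G = 288.1·(78.55 − 60)^(-0.07551) = 288.1·18.55^(-0.07551) = 288.1·0.80210 = 231.084.
At 9577 K (t = 95.77):
  G = 288.1·(95.77 − 60)^(-0.07551) = 288.1·35.77^(-0.07551) = 288.1·0.76330 = 219.906.
Gain = 219.906 / 231.084 = 0.9516 → 0.952.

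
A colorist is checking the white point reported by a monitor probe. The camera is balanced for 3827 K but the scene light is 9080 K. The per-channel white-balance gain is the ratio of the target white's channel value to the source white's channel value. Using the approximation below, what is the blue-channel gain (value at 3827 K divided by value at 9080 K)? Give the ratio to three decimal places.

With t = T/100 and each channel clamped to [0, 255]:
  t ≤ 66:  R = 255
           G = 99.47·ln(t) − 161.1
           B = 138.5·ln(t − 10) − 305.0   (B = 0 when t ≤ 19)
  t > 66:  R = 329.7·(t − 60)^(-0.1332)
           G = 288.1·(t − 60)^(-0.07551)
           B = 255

At 9080 K (t = 90.8):
  B = 255 by definition for t > 66.
At 3827 K (t = 38.27):
  B = 138.5·ln(38.27 − 10) − 305.0 = 138.5·ln 28.27 − 305.0 = 138.5·3.3418 − 305.0 = 157.839.
Gain = 157.839 / 255.000 = 0.6190 → 0.619.

0.619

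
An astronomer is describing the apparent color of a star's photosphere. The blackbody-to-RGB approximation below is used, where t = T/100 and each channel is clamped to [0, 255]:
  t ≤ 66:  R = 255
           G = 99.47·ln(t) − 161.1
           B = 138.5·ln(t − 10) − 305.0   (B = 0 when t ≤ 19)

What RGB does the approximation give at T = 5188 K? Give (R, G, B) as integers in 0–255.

t = 5188/100 = 51.88; the t ≤ 66 branch applies.
R = 255 by definition for t ≤ 66.
G = 99.47·ln 51.88 − 161.1 = 99.47·3.9489 − 161.1 = 231.700.
B = 138.5·ln(51.88 − 10) − 305.0 = 138.5·ln 41.88 − 305.0 = 138.5·3.7348 − 305.0 = 212.271.
Rounded: (255, 232, 212).

(255, 232, 212)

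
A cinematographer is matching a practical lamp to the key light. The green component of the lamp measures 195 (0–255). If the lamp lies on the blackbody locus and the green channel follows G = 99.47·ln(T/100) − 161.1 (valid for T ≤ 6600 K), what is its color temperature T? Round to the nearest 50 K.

ln t = (195 + 161.1) / 99.47 = 3.5800.
t = e^3.5800 = 35.873.
T = 100·t = 3587 K → 3600 K to the nearest 50 K.

3600 K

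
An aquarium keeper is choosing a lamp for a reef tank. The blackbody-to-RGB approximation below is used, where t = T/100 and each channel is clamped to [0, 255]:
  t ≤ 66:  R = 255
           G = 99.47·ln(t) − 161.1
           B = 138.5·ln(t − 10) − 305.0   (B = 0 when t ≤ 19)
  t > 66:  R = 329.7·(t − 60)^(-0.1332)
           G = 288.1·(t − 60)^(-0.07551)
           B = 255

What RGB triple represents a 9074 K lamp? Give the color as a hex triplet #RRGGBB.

t = 9074/100 = 90.74; the t > 66 branch applies.
R = 329.7·(90.74 − 60)^(-0.1332) = 329.7·30.74^(-0.1332) = 329.7·0.63363 = 208.909.
G = 288.1·(90.74 − 60)^(-0.07551) = 288.1·30.74^(-0.07551) = 288.1·0.77208 = 222.437.
B = 255 by definition for t > 66.
Rounded: (209, 222, 255).
In hex: #D1DEFF.

#D1DEFF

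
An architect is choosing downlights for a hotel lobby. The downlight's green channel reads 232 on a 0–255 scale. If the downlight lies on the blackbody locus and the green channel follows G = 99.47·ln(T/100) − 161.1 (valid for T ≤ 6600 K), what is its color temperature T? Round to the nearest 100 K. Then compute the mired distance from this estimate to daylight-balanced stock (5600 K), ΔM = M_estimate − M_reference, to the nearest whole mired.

ln t = (232 + 161.1) / 99.47 = 3.9519.
t = e^3.9519 = 52.036.
T = 100·t = 5204 K → 5200 K to the nearest 100 K.
M_estimate = 10⁶/5200 = 192.31; M_reference = 10⁶/5600 = 178.57.
ΔM = 192.31 − 178.57 = 13.74 → +14 mireds.

+14 mireds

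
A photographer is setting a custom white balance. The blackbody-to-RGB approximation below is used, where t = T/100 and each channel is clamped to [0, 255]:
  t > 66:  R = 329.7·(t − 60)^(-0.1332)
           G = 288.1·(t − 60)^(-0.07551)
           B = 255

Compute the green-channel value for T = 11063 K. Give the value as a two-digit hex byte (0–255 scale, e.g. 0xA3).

0xD6

t = 11063/100 = 110.63; the t > 66 branch applies.
G = 288.1·(110.63 − 60)^(-0.07551) = 288.1·50.63^(-0.07551) = 288.1·0.74353 = 214.212.
Rounded: 214; in hex, 0xD6.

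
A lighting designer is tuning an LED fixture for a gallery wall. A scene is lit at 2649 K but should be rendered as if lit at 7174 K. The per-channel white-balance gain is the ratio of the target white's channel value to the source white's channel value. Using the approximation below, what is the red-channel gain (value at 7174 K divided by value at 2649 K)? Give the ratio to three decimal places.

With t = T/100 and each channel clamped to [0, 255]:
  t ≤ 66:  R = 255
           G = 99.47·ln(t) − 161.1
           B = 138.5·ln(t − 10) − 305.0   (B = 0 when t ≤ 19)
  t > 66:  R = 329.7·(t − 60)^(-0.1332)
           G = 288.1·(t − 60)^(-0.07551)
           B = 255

0.931

At 2649 K (t = 26.49):
  R = 255 by definition for t ≤ 66.
At 7174 K (t = 71.74):
  R = 329.7·(71.74 − 60)^(-0.1332) = 329.7·11.74^(-0.1332) = 329.7·0.72031 = 237.487.
Gain = 237.487 / 255.000 = 0.9313 → 0.931.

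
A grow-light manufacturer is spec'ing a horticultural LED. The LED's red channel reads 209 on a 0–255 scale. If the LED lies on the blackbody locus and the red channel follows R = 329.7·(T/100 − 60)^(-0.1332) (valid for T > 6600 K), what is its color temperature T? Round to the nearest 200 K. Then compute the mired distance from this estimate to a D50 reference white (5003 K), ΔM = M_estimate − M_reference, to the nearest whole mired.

-89 mireds

(t − 60)^(-0.1332) = 209/329.7 = 0.63391.
t − 60 = 0.63391^(1/-0.1332) = 0.63391^(-7.508) = 30.639, so t = 90.639.
T = 100·t = 9064 K → 9000 K to the nearest 200 K.
M_estimate = 10⁶/9000 = 111.11; M_reference = 10⁶/5003 = 199.88.
ΔM = 111.11 − 199.88 = -88.77 → -89 mireds.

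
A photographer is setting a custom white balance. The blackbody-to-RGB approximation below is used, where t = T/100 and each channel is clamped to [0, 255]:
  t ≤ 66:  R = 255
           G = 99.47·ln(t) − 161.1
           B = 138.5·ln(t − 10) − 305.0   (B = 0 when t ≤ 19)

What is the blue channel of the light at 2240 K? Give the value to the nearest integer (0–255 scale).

t = 2240/100 = 22.4; the t ≤ 66 branch applies.
B = 138.5·ln(22.4 − 10) − 305.0 = 138.5·ln 12.4 − 305.0 = 138.5·2.5177 − 305.0 = 43.701.
Rounded: 44.

44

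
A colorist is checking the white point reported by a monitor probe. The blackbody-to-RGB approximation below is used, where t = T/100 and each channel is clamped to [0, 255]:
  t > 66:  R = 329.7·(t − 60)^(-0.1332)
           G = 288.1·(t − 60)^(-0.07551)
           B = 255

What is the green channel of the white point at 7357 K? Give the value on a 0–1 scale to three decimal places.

0.928

t = 7357/100 = 73.57; the t > 66 branch applies.
G = 288.1·(73.57 − 60)^(-0.07551) = 288.1·13.57^(-0.07551) = 288.1·0.82126 = 236.604.
On a 0–1 scale: 236.604/255 = 0.9279 → 0.928.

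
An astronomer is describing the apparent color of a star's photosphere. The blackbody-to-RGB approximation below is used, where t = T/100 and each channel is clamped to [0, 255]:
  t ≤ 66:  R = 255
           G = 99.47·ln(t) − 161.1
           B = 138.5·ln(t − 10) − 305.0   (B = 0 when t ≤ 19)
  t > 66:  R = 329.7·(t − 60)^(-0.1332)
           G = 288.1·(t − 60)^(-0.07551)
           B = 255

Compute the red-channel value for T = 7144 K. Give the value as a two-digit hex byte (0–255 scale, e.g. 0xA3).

0xEE

t = 7144/100 = 71.44; the t > 66 branch applies.
R = 329.7·(71.44 − 60)^(-0.1332) = 329.7·11.44^(-0.1332) = 329.7·0.72280 = 238.307.
Rounded: 238; in hex, 0xEE.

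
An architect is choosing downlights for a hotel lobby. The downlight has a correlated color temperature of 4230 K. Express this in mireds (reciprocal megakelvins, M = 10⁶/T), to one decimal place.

M = 10⁶ / 4230 = 236.407 → 236.4 mireds.

236.4 mireds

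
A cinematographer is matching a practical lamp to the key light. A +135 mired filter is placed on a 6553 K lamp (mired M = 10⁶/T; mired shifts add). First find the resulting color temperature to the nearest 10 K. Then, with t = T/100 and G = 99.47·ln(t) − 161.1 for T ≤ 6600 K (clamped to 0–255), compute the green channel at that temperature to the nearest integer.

192

M_in = 10⁶/6553 = 152.60; M_out = 152.60 + (+135) = 287.60.
T_out = 10⁶/287.60 = 3477.0 K → 3480 K; t = 34.8.
G = 99.47·ln 34.8 − 161.1 = 99.47·3.5496 − 161.1 = 191.980.
Rounded: 192.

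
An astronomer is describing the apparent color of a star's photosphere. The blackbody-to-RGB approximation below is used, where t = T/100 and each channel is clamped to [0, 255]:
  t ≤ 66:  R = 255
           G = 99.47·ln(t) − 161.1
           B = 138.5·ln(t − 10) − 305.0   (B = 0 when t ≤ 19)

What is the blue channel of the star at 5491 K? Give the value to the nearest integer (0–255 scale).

222

t = 5491/100 = 54.91; the t ≤ 66 branch applies.
B = 138.5·ln(54.91 − 10) − 305.0 = 138.5·ln 44.91 − 305.0 = 138.5·3.8047 − 305.0 = 221.945.
Rounded: 222.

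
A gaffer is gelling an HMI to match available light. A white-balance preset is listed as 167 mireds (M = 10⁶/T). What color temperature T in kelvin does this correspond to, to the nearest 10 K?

5990 K

T = 10⁶ / 167 = 5988.02 K → 5990 K.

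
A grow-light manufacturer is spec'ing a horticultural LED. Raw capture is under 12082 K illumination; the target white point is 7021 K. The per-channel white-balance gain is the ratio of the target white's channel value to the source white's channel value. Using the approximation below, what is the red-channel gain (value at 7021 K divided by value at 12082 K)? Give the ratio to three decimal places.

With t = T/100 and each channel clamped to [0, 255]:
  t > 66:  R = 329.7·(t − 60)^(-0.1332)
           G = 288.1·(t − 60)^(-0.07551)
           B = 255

1.268

At 12082 K (t = 120.82):
  R = 329.7·(120.82 − 60)^(-0.1332) = 329.7·60.82^(-0.1332) = 329.7·0.57858 = 190.759.
At 7021 K (t = 70.21):
  R = 329.7·(70.21 − 60)^(-0.1332) = 329.7·10.21^(-0.1332) = 329.7·0.73383 = 241.945.
Gain = 241.945 / 190.759 = 1.2683 → 1.268.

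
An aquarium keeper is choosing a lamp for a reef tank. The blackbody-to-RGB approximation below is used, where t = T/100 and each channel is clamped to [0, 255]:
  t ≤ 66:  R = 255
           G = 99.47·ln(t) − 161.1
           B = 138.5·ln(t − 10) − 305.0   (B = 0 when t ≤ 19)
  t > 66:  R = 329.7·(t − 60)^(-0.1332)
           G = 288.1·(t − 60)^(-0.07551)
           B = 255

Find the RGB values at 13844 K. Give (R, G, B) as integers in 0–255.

(184, 207, 255)

t = 13844/100 = 138.44; the t > 66 branch applies.
R = 329.7·(138.44 − 60)^(-0.1332) = 329.7·78.44^(-0.1332) = 329.7·0.55930 = 184.402.
G = 288.1·(138.44 − 60)^(-0.07551) = 288.1·78.44^(-0.07551) = 288.1·0.71936 = 207.246.
B = 255 by definition for t > 66.
Rounded: (184, 207, 255).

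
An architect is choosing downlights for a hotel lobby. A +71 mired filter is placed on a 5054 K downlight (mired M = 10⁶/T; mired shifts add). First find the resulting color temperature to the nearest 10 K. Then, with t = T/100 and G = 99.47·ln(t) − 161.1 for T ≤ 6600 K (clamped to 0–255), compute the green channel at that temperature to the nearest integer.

M_in = 10⁶/5054 = 197.86; M_out = 197.86 + (+71) = 268.86.
T_out = 10⁶/268.86 = 3719.4 K → 3720 K; t = 37.2.
G = 99.47·ln 37.2 − 161.1 = 99.47·3.6163 − 161.1 = 198.614.
Rounded: 199.

199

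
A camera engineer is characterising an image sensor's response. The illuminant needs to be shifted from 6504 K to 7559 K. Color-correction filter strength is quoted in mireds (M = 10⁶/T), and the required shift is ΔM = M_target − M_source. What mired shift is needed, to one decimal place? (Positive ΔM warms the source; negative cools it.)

M_source = 10⁶/6504 = 153.752; M_target = 10⁶/7559 = 132.293.
ΔM = 132.293 − 153.752 = -21.459 → -21.5 mireds, a cooling shift.

-21.5 mireds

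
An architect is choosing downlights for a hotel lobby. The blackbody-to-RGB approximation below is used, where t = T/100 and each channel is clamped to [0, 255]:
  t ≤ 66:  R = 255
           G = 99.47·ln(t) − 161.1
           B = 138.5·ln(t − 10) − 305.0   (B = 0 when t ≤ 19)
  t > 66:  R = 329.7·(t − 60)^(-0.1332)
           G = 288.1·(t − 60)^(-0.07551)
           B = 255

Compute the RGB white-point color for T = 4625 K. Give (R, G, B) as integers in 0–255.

t = 4625/100 = 46.25; the t ≤ 66 branch applies.
R = 255 by definition for t ≤ 66.
G = 99.47·ln 46.25 − 161.1 = 99.47·3.8341 − 161.1 = 220.274.
B = 138.5·ln(46.25 − 10) − 305.0 = 138.5·ln 36.25 − 305.0 = 138.5·3.5904 − 305.0 = 192.276.
Rounded: (255, 220, 192).

(255, 220, 192)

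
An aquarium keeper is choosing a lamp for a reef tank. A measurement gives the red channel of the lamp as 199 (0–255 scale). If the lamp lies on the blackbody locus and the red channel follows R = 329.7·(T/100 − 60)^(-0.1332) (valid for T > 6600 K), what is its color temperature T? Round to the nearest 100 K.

10400 K

(t − 60)^(-0.1332) = 199/329.7 = 0.60358.
t − 60 = 0.60358^(1/-0.1332) = 0.60358^(-7.508) = 44.273, so t = 104.273.
T = 100·t = 10427 K → 10400 K to the nearest 100 K.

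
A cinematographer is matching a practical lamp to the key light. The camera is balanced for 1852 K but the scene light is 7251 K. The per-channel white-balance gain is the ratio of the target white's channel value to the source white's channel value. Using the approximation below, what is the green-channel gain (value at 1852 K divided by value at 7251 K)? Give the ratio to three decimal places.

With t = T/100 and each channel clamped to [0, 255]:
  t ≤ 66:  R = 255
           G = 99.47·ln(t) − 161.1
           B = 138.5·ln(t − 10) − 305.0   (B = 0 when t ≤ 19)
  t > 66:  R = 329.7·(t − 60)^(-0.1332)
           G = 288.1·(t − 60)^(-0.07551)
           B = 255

At 7251 K (t = 72.51):
  G = 288.1·(72.51 − 60)^(-0.07551) = 288.1·12.51^(-0.07551) = 288.1·0.82632 = 238.062.
At 1852 K (t = 18.52):
  G = 99.47·ln 18.52 − 161.1 = 99.47·2.9189 − 161.1 = 129.238.
Gain = 129.238 / 238.062 = 0.5429 → 0.543.

0.543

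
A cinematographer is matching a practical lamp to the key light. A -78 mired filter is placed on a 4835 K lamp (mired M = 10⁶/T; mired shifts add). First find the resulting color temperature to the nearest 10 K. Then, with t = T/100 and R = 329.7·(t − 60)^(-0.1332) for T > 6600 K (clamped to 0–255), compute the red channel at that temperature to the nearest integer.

M_in = 10⁶/4835 = 206.83; M_out = 206.83 + (-78) = 128.83.
T_out = 10⁶/128.83 = 7762.5 K → 7760 K; t = 77.6.
R = 329.7·(77.6 − 60)^(-0.1332) = 329.7·17.6^(-0.1332) = 329.7·0.68249 = 225.018.
Rounded: 225.

225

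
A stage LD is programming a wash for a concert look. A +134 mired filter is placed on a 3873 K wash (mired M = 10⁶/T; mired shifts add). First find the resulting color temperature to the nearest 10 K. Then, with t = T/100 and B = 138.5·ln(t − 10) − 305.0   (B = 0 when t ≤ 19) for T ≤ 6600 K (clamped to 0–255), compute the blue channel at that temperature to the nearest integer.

75

M_in = 10⁶/3873 = 258.20; M_out = 258.20 + (+134) = 392.20.
T_out = 10⁶/392.20 = 2549.7 K → 2550 K; t = 25.5.
B = 138.5·ln(25.5 − 10) − 305.0 = 138.5·ln 15.5 − 305.0 = 138.5·2.7408 − 305.0 = 74.606.
Rounded: 75.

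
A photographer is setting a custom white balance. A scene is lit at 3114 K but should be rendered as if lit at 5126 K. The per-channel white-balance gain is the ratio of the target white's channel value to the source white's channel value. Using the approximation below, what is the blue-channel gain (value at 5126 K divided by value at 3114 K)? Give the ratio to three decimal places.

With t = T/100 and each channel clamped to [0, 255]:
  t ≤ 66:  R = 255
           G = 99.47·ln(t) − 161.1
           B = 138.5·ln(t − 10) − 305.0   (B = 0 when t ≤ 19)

At 3114 K (t = 31.14):
  B = 138.5·ln(31.14 − 10) − 305.0 = 138.5·ln 21.14 − 305.0 = 138.5·3.0512 − 305.0 = 117.587.
At 5126 K (t = 51.26):
  B = 138.5·ln(51.26 − 10) − 305.0 = 138.5·ln 41.26 − 305.0 = 138.5·3.7199 − 305.0 = 210.205.
Gain = 210.205 / 117.587 = 1.7877 → 1.788.

1.788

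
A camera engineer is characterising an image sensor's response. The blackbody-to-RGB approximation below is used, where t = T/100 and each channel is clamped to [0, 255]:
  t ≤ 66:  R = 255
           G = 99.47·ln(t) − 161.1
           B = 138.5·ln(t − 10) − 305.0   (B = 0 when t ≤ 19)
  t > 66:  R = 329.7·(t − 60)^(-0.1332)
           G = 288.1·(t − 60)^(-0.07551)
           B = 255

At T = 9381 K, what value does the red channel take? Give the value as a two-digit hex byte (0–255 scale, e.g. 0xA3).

0xCE

t = 9381/100 = 93.81; the t > 66 branch applies.
R = 329.7·(93.81 − 60)^(-0.1332) = 329.7·33.81^(-0.1332) = 329.7·0.62565 = 206.277.
Rounded: 206; in hex, 0xCE.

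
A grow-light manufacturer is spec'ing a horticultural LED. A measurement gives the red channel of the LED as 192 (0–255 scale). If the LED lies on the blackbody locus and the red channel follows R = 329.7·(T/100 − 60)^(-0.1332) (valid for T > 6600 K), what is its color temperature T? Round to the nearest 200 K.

11800 K

(t − 60)^(-0.1332) = 192/329.7 = 0.58235.
t − 60 = 0.58235^(1/-0.1332) = 0.58235^(-7.508) = 57.929, so t = 117.929.
T = 100·t = 11793 K → 11800 K to the nearest 200 K.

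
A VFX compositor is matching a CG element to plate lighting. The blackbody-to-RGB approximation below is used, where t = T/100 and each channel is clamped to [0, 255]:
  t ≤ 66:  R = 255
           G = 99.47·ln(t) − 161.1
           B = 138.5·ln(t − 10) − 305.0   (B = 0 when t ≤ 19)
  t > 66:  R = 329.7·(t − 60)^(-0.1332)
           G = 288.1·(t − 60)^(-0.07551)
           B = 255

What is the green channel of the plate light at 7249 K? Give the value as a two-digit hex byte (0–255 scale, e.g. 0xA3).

t = 7249/100 = 72.49; the t > 66 branch applies.
G = 288.1·(72.49 − 60)^(-0.07551) = 288.1·12.49^(-0.07551) = 288.1·0.82642 = 238.090.
Rounded: 238; in hex, 0xEE.

0xEE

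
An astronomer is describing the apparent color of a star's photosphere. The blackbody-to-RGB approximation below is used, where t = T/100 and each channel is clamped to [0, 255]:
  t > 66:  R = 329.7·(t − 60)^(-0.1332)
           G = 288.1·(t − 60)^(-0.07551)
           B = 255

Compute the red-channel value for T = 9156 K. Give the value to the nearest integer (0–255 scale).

t = 9156/100 = 91.56; the t > 66 branch applies.
R = 329.7·(91.56 − 60)^(-0.1332) = 329.7·31.56^(-0.1332) = 329.7·0.63142 = 208.178.
Rounded: 208.

208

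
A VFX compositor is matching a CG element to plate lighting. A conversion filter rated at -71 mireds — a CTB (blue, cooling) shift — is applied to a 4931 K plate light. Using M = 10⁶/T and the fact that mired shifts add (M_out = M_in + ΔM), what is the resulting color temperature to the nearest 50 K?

7600 K

M_in = 10⁶/4931 = 202.80 mireds.
M_out = 202.80 + (-71) = 131.80 mireds.
T_out = 10⁶/131.80 = 7587.3 K → 7600 K.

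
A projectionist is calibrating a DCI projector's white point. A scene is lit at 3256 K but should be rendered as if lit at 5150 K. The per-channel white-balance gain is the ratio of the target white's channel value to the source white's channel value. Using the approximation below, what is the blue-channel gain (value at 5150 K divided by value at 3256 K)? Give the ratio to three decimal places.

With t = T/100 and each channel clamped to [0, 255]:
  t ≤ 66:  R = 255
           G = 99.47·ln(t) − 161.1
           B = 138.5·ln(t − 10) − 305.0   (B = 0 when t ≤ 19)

1.667

At 3256 K (t = 32.56):
  B = 138.5·ln(32.56 − 10) − 305.0 = 138.5·ln 22.56 − 305.0 = 138.5·3.1162 − 305.0 = 126.591.
At 5150 K (t = 51.5):
  B = 138.5·ln(51.5 − 10) − 305.0 = 138.5·ln 41.5 − 305.0 = 138.5·3.7257 − 305.0 = 211.009.
Gain = 211.009 / 126.591 = 1.6669 → 1.667.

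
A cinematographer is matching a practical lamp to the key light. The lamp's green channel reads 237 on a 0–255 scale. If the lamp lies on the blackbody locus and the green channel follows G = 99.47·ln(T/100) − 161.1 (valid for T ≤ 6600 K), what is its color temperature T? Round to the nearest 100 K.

5500 K

ln t = (237 + 161.1) / 99.47 = 4.0022.
t = e^4.0022 = 54.719.
T = 100·t = 5472 K → 5500 K to the nearest 100 K.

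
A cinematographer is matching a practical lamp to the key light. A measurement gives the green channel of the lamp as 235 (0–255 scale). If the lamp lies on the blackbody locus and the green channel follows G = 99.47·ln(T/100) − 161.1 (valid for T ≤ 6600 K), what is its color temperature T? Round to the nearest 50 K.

ln t = (235 + 161.1) / 99.47 = 3.9821.
t = e^3.9821 = 53.630.
T = 100·t = 5363 K → 5350 K to the nearest 50 K.

5350 K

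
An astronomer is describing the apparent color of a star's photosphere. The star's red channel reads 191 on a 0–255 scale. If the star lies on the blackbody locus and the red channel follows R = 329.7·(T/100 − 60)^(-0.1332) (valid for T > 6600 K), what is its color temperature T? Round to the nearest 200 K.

12000 K

(t − 60)^(-0.1332) = 191/329.7 = 0.57931.
t − 60 = 0.57931^(1/-0.1332) = 0.57931^(-7.508) = 60.245, so t = 120.245.
T = 100·t = 12025 K → 12000 K to the nearest 200 K.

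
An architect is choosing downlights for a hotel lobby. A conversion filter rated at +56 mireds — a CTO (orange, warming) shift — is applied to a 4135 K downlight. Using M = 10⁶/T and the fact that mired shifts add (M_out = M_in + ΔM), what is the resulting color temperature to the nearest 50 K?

3350 K

M_in = 10⁶/4135 = 241.84 mireds.
M_out = 241.84 + (+56) = 297.84 mireds.
T_out = 10⁶/297.84 = 3357.5 K → 3350 K.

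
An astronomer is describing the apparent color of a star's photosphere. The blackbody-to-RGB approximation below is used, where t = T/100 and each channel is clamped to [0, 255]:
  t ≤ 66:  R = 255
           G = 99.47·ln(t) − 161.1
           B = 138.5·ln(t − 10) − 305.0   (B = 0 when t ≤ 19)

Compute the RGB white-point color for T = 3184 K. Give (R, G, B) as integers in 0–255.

(255, 183, 122)

t = 3184/100 = 31.84; the t ≤ 66 branch applies.
R = 255 by definition for t ≤ 66.
G = 99.47·ln 31.84 − 161.1 = 99.47·3.4607 − 161.1 = 183.138.
B = 138.5·ln(31.84 − 10) − 305.0 = 138.5·ln 21.84 − 305.0 = 138.5·3.0837 − 305.0 = 122.098.
Rounded: (255, 183, 122).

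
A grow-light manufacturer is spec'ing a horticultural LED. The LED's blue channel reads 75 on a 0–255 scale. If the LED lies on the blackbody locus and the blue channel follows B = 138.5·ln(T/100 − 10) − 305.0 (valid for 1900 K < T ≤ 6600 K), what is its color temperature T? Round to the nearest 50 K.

ln(t − 10) = (75 + 305.0) / 138.5 = 2.7437.
t − 10 = e^2.7437 = 15.544, so t = 25.544.
T = 100·t = 2554 K → 2550 K to the nearest 50 K.

2550 K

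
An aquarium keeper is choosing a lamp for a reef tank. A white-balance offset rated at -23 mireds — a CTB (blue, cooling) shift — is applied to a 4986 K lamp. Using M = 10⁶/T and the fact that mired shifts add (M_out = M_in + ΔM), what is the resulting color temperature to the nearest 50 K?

5650 K

M_in = 10⁶/4986 = 200.56 mireds.
M_out = 200.56 + (-23) = 177.56 mireds.
T_out = 10⁶/177.56 = 5631.8 K → 5650 K.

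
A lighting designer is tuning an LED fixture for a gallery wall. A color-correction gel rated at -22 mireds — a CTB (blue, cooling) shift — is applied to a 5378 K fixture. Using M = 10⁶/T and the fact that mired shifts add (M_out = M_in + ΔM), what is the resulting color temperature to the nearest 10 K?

M_in = 10⁶/5378 = 185.94 mireds.
M_out = 185.94 + (-22) = 163.94 mireds.
T_out = 10⁶/163.94 = 6099.7 K → 6100 K.

6100 K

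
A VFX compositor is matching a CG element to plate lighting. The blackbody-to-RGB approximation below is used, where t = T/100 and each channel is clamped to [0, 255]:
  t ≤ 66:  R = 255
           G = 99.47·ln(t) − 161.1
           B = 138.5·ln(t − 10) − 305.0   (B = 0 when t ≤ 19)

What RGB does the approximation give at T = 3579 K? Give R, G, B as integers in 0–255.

t = 3579/100 = 35.79; the t ≤ 66 branch applies.
R = 255 by definition for t ≤ 66.
G = 99.47·ln 35.79 − 161.1 = 99.47·3.5777 − 161.1 = 194.771.
B = 138.5·ln(35.79 − 10) − 305.0 = 138.5·ln 25.79 − 305.0 = 138.5·3.2500 − 305.0 = 145.123.
Rounded: (255, 195, 145).

R=255, G=195, B=145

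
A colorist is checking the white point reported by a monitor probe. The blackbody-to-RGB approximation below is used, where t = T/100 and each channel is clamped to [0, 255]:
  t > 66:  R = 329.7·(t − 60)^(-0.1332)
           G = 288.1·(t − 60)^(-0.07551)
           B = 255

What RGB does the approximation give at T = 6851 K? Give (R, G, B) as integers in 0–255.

(248, 245, 255)

t = 6851/100 = 68.51; the t > 66 branch applies.
R = 329.7·(68.51 − 60)^(-0.1332) = 329.7·8.51^(-0.1332) = 329.7·0.75185 = 247.886.
G = 288.1·(68.51 − 60)^(-0.07551) = 288.1·8.51^(-0.07551) = 288.1·0.85071 = 245.089.
B = 255 by definition for t > 66.
Rounded: (248, 245, 255).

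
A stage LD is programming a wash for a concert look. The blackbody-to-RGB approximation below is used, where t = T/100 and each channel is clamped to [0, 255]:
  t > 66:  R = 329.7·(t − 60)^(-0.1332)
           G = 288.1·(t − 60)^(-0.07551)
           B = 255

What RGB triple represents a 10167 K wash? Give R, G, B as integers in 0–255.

t = 10167/100 = 101.67; the t > 66 branch applies.
R = 329.7·(101.67 − 60)^(-0.1332) = 329.7·41.67^(-0.1332) = 329.7·0.60847 = 200.613.
G = 288.1·(101.67 − 60)^(-0.07551) = 288.1·41.67^(-0.07551) = 288.1·0.75455 = 217.385.
B = 255 by definition for t > 66.
Rounded: (201, 217, 255).

R=201, G=217, B=255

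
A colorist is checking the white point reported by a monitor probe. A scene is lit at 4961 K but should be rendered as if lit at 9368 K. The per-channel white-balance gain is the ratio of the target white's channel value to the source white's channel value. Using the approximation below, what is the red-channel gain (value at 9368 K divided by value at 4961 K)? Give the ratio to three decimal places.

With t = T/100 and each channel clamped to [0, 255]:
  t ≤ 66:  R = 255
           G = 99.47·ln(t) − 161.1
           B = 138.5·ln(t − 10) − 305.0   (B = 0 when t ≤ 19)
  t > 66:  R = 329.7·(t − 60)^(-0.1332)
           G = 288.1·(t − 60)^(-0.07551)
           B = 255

At 4961 K (t = 49.61):
  R = 255 by definition for t ≤ 66.
At 9368 K (t = 93.68):
  R = 329.7·(93.68 − 60)^(-0.1332) = 329.7·33.68^(-0.1332) = 329.7·0.62597 = 206.383.
Gain = 206.383 / 255.000 = 0.8093 → 0.809.

0.809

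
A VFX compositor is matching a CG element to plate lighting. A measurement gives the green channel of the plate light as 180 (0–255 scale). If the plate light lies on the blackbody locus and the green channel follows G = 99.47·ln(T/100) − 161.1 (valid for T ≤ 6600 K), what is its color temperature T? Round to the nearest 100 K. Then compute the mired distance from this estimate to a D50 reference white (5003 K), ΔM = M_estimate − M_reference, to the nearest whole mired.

+123 mireds

ln t = (180 + 161.1) / 99.47 = 3.4292.
t = e^3.4292 = 30.851.
T = 100·t = 3085 K → 3100 K to the nearest 100 K.
M_estimate = 10⁶/3100 = 322.58; M_reference = 10⁶/5003 = 199.88.
ΔM = 322.58 − 199.88 = 122.70 → +123 mireds.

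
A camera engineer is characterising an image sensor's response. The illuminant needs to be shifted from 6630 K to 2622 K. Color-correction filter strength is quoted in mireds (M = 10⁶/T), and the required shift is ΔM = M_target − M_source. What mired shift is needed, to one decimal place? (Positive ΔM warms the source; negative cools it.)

M_source = 10⁶/6630 = 150.830; M_target = 10⁶/2622 = 381.388.
ΔM = 381.388 − 150.830 = 230.559 → +230.6 mireds, a warming shift.

+230.6 mireds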